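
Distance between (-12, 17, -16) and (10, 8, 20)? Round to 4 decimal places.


d = sqrt((10--12)^2 + (8-17)^2 + (20--16)^2) = 43.1393

43.1393


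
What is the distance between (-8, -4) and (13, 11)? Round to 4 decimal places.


d = sqrt((13--8)^2 + (11--4)^2) = 25.807

25.807


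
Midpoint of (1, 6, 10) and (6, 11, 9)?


Midpoint = ((1+6)/2, (6+11)/2, (10+9)/2) = (3.5, 8.5, 9.5)

(3.5, 8.5, 9.5)


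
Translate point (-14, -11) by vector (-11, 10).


Translation: (x+dx, y+dy) = (-14+-11, -11+10) = (-25, -1)

(-25, -1)


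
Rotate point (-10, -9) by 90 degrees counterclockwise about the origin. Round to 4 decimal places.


x' = -10*cos(90) - -9*sin(90) = 9
y' = -10*sin(90) + -9*cos(90) = -10

(9, -10)


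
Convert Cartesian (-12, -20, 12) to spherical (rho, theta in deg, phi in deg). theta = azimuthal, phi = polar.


rho = sqrt((-12)^2 + (-20)^2 + 12^2) = 26.2298
theta = atan2(-20, -12) = 239.0362 deg
phi = acos(12/26.2298) = 62.7744 deg

rho = 26.2298, theta = 239.0362 deg, phi = 62.7744 deg


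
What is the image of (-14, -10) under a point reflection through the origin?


Reflection through origin: (x, y) -> (-x, -y)
(-14, -10) -> (14, 10)

(14, 10)


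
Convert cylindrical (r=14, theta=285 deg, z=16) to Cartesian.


x = 14 * cos(285) = 3.6235
y = 14 * sin(285) = -13.523
z = 16

(3.6235, -13.523, 16)


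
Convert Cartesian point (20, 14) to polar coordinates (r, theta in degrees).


r = sqrt(20^2 + 14^2) = 24.4131
theta = atan2(14, 20) = 34.992 degrees

r = 24.4131, theta = 34.992 degrees


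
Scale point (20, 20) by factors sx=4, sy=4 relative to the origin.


Scaling: (x*sx, y*sy) = (20*4, 20*4) = (80, 80)

(80, 80)


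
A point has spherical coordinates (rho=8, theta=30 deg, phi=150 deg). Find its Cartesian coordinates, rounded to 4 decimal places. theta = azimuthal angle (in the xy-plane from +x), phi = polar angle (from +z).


x = 8 * sin(150) * cos(30) = 3.4641
y = 8 * sin(150) * sin(30) = 2
z = 8 * cos(150) = -6.9282

(3.4641, 2, -6.9282)


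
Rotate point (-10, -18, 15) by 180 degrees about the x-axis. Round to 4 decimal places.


x' = -10
y' = -18*cos(180) - 15*sin(180) = 18
z' = -18*sin(180) + 15*cos(180) = -15

(-10, 18, -15)


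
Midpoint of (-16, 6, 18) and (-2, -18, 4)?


Midpoint = ((-16+-2)/2, (6+-18)/2, (18+4)/2) = (-9, -6, 11)

(-9, -6, 11)


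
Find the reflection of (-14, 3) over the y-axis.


Reflection across y-axis: (x, y) -> (-x, y)
(-14, 3) -> (14, 3)

(14, 3)


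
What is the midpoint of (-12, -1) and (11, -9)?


Midpoint = ((-12+11)/2, (-1+-9)/2) = (-0.5, -5)

(-0.5, -5)


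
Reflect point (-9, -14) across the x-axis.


Reflection across x-axis: (x, y) -> (x, -y)
(-9, -14) -> (-9, 14)

(-9, 14)


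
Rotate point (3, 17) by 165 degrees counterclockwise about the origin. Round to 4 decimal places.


x' = 3*cos(165) - 17*sin(165) = -7.2977
y' = 3*sin(165) + 17*cos(165) = -15.6443

(-7.2977, -15.6443)


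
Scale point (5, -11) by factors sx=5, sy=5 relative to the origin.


Scaling: (x*sx, y*sy) = (5*5, -11*5) = (25, -55)

(25, -55)


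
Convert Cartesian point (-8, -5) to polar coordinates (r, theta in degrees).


r = sqrt((-8)^2 + (-5)^2) = 9.434
theta = atan2(-5, -8) = 212.0054 degrees

r = 9.434, theta = 212.0054 degrees


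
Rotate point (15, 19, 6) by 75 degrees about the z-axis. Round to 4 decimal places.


x' = 15*cos(75) - 19*sin(75) = -14.4703
y' = 15*sin(75) + 19*cos(75) = 19.4064
z' = 6

(-14.4703, 19.4064, 6)


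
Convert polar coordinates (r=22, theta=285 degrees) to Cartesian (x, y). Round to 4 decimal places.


x = 22 * cos(285) = 5.694
y = 22 * sin(285) = -21.2504

(5.694, -21.2504)


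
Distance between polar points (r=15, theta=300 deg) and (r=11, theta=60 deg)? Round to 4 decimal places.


d = sqrt(r1^2 + r2^2 - 2*r1*r2*cos(t2-t1))
d = sqrt(15^2 + 11^2 - 2*15*11*cos(60-300)) = 22.6053

22.6053


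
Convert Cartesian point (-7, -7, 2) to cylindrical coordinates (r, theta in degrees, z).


r = sqrt((-7)^2 + (-7)^2) = 9.8995
theta = atan2(-7, -7) = 225 deg
z = 2

r = 9.8995, theta = 225 deg, z = 2


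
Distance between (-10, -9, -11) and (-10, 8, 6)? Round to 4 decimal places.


d = sqrt((-10--10)^2 + (8--9)^2 + (6--11)^2) = 24.0416

24.0416


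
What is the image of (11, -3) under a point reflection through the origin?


Reflection through origin: (x, y) -> (-x, -y)
(11, -3) -> (-11, 3)

(-11, 3)


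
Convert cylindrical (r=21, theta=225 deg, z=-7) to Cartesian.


x = 21 * cos(225) = -14.8492
y = 21 * sin(225) = -14.8492
z = -7

(-14.8492, -14.8492, -7)


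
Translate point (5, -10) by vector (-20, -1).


Translation: (x+dx, y+dy) = (5+-20, -10+-1) = (-15, -11)

(-15, -11)


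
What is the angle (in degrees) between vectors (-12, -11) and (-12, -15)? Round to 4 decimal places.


dot = -12*-12 + -11*-15 = 309
|u| = 16.2788, |v| = 19.2094
cos(angle) = 0.9881
angle = 8.8297 degrees

8.8297 degrees


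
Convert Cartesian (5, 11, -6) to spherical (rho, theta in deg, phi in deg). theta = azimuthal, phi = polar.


rho = sqrt(5^2 + 11^2 + (-6)^2) = 13.4907
theta = atan2(11, 5) = 65.556 deg
phi = acos(-6/13.4907) = 116.4073 deg

rho = 13.4907, theta = 65.556 deg, phi = 116.4073 deg


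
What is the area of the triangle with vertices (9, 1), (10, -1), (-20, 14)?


Area = |x1(y2-y3) + x2(y3-y1) + x3(y1-y2)| / 2
= |9*(-1-14) + 10*(14-1) + -20*(1--1)| / 2
= 22.5

22.5


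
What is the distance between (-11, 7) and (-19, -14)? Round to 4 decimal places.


d = sqrt((-19--11)^2 + (-14-7)^2) = 22.4722

22.4722


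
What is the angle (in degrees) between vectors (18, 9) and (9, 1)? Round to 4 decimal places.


dot = 18*9 + 9*1 = 171
|u| = 20.1246, |v| = 9.0554
cos(angle) = 0.9383
angle = 20.2249 degrees

20.2249 degrees


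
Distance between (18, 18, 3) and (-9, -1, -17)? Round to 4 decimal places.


d = sqrt((-9-18)^2 + (-1-18)^2 + (-17-3)^2) = 38.6005

38.6005


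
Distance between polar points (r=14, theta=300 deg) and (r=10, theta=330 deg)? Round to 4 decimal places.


d = sqrt(r1^2 + r2^2 - 2*r1*r2*cos(t2-t1))
d = sqrt(14^2 + 10^2 - 2*14*10*cos(330-300)) = 7.3153

7.3153


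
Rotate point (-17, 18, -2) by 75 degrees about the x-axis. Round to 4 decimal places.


x' = -17
y' = 18*cos(75) - -2*sin(75) = 6.5906
z' = 18*sin(75) + -2*cos(75) = 16.869

(-17, 6.5906, 16.869)


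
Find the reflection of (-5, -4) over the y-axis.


Reflection across y-axis: (x, y) -> (-x, y)
(-5, -4) -> (5, -4)

(5, -4)


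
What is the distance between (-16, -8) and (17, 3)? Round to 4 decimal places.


d = sqrt((17--16)^2 + (3--8)^2) = 34.7851

34.7851


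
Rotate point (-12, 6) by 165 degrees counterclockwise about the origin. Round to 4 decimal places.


x' = -12*cos(165) - 6*sin(165) = 10.0382
y' = -12*sin(165) + 6*cos(165) = -8.9014

(10.0382, -8.9014)


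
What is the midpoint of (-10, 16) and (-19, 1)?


Midpoint = ((-10+-19)/2, (16+1)/2) = (-14.5, 8.5)

(-14.5, 8.5)


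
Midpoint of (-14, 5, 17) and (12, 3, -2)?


Midpoint = ((-14+12)/2, (5+3)/2, (17+-2)/2) = (-1, 4, 7.5)

(-1, 4, 7.5)


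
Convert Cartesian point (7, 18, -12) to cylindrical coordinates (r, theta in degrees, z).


r = sqrt(7^2 + 18^2) = 19.3132
theta = atan2(18, 7) = 68.7495 deg
z = -12

r = 19.3132, theta = 68.7495 deg, z = -12


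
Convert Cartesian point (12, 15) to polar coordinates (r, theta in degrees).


r = sqrt(12^2 + 15^2) = 19.2094
theta = atan2(15, 12) = 51.3402 degrees

r = 19.2094, theta = 51.3402 degrees


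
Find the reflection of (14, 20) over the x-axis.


Reflection across x-axis: (x, y) -> (x, -y)
(14, 20) -> (14, -20)

(14, -20)


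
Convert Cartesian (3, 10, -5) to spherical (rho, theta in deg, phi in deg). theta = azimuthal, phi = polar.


rho = sqrt(3^2 + 10^2 + (-5)^2) = 11.5758
theta = atan2(10, 3) = 73.3008 deg
phi = acos(-5/11.5758) = 115.5904 deg

rho = 11.5758, theta = 73.3008 deg, phi = 115.5904 deg


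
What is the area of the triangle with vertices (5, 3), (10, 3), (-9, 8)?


Area = |x1(y2-y3) + x2(y3-y1) + x3(y1-y2)| / 2
= |5*(3-8) + 10*(8-3) + -9*(3-3)| / 2
= 12.5

12.5


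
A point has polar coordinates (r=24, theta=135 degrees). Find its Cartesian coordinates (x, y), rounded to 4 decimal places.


x = 24 * cos(135) = -16.9706
y = 24 * sin(135) = 16.9706

(-16.9706, 16.9706)


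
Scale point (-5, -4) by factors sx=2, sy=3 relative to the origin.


Scaling: (x*sx, y*sy) = (-5*2, -4*3) = (-10, -12)

(-10, -12)


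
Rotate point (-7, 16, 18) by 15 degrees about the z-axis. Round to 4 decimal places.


x' = -7*cos(15) - 16*sin(15) = -10.9026
y' = -7*sin(15) + 16*cos(15) = 13.6431
z' = 18

(-10.9026, 13.6431, 18)


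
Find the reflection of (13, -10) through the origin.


Reflection through origin: (x, y) -> (-x, -y)
(13, -10) -> (-13, 10)

(-13, 10)


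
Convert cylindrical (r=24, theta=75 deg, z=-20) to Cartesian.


x = 24 * cos(75) = 6.2117
y = 24 * sin(75) = 23.1822
z = -20

(6.2117, 23.1822, -20)


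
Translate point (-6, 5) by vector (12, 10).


Translation: (x+dx, y+dy) = (-6+12, 5+10) = (6, 15)

(6, 15)


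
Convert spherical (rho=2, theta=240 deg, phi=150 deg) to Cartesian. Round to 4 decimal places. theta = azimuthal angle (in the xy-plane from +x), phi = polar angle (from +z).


x = 2 * sin(150) * cos(240) = -0.5
y = 2 * sin(150) * sin(240) = -0.866
z = 2 * cos(150) = -1.7321

(-0.5, -0.866, -1.7321)


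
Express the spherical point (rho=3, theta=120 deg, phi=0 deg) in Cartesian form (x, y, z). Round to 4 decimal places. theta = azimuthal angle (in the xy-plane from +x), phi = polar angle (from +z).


x = 3 * sin(0) * cos(120) = 0
y = 3 * sin(0) * sin(120) = 0
z = 3 * cos(0) = 3

(0, 0, 3)


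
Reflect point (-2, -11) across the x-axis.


Reflection across x-axis: (x, y) -> (x, -y)
(-2, -11) -> (-2, 11)

(-2, 11)


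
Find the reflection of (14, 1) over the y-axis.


Reflection across y-axis: (x, y) -> (-x, y)
(14, 1) -> (-14, 1)

(-14, 1)


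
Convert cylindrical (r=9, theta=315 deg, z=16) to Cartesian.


x = 9 * cos(315) = 6.364
y = 9 * sin(315) = -6.364
z = 16

(6.364, -6.364, 16)


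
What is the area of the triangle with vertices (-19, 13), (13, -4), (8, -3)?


Area = |x1(y2-y3) + x2(y3-y1) + x3(y1-y2)| / 2
= |-19*(-4--3) + 13*(-3-13) + 8*(13--4)| / 2
= 26.5

26.5


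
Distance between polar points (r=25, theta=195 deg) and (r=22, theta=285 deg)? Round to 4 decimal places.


d = sqrt(r1^2 + r2^2 - 2*r1*r2*cos(t2-t1))
d = sqrt(25^2 + 22^2 - 2*25*22*cos(285-195)) = 33.3017

33.3017


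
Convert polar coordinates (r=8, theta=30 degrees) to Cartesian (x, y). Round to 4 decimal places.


x = 8 * cos(30) = 6.9282
y = 8 * sin(30) = 4

(6.9282, 4)


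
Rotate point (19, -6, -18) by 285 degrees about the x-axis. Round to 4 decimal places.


x' = 19
y' = -6*cos(285) - -18*sin(285) = -18.9396
z' = -6*sin(285) + -18*cos(285) = 1.1368

(19, -18.9396, 1.1368)


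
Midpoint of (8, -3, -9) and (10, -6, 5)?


Midpoint = ((8+10)/2, (-3+-6)/2, (-9+5)/2) = (9, -4.5, -2)

(9, -4.5, -2)


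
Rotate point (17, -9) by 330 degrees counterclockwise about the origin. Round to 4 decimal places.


x' = 17*cos(330) - -9*sin(330) = 10.2224
y' = 17*sin(330) + -9*cos(330) = -16.2942

(10.2224, -16.2942)


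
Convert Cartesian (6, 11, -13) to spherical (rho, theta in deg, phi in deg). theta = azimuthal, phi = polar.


rho = sqrt(6^2 + 11^2 + (-13)^2) = 18.0555
theta = atan2(11, 6) = 61.3895 deg
phi = acos(-13/18.0555) = 136.0548 deg

rho = 18.0555, theta = 61.3895 deg, phi = 136.0548 deg


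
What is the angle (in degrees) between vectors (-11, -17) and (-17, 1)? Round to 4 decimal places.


dot = -11*-17 + -17*1 = 170
|u| = 20.2485, |v| = 17.0294
cos(angle) = 0.493
angle = 60.4612 degrees

60.4612 degrees


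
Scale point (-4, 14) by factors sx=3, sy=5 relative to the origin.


Scaling: (x*sx, y*sy) = (-4*3, 14*5) = (-12, 70)

(-12, 70)


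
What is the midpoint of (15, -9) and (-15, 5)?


Midpoint = ((15+-15)/2, (-9+5)/2) = (0, -2)

(0, -2)


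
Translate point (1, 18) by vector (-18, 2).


Translation: (x+dx, y+dy) = (1+-18, 18+2) = (-17, 20)

(-17, 20)


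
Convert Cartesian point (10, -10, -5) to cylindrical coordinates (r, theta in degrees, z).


r = sqrt(10^2 + (-10)^2) = 14.1421
theta = atan2(-10, 10) = 315 deg
z = -5

r = 14.1421, theta = 315 deg, z = -5


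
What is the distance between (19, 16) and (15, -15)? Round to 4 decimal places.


d = sqrt((15-19)^2 + (-15-16)^2) = 31.257

31.257


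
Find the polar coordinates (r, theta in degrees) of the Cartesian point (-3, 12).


r = sqrt((-3)^2 + 12^2) = 12.3693
theta = atan2(12, -3) = 104.0362 degrees

r = 12.3693, theta = 104.0362 degrees


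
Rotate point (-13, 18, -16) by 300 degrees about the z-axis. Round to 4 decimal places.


x' = -13*cos(300) - 18*sin(300) = 9.0885
y' = -13*sin(300) + 18*cos(300) = 20.2583
z' = -16

(9.0885, 20.2583, -16)


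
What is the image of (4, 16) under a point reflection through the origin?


Reflection through origin: (x, y) -> (-x, -y)
(4, 16) -> (-4, -16)

(-4, -16)


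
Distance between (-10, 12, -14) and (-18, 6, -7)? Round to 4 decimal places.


d = sqrt((-18--10)^2 + (6-12)^2 + (-7--14)^2) = 12.2066

12.2066


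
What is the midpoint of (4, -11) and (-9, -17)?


Midpoint = ((4+-9)/2, (-11+-17)/2) = (-2.5, -14)

(-2.5, -14)


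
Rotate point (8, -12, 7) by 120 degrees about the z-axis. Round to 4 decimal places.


x' = 8*cos(120) - -12*sin(120) = 6.3923
y' = 8*sin(120) + -12*cos(120) = 12.9282
z' = 7

(6.3923, 12.9282, 7)


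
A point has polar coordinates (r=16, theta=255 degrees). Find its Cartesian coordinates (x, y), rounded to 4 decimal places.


x = 16 * cos(255) = -4.1411
y = 16 * sin(255) = -15.4548

(-4.1411, -15.4548)


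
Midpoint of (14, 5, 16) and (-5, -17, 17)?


Midpoint = ((14+-5)/2, (5+-17)/2, (16+17)/2) = (4.5, -6, 16.5)

(4.5, -6, 16.5)


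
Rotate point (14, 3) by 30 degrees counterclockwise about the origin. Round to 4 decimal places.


x' = 14*cos(30) - 3*sin(30) = 10.6244
y' = 14*sin(30) + 3*cos(30) = 9.5981

(10.6244, 9.5981)


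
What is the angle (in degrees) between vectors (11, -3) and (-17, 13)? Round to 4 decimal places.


dot = 11*-17 + -3*13 = -226
|u| = 11.4018, |v| = 21.4009
cos(angle) = -0.9262
angle = 157.8498 degrees

157.8498 degrees


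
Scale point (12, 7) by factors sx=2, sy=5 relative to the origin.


Scaling: (x*sx, y*sy) = (12*2, 7*5) = (24, 35)

(24, 35)


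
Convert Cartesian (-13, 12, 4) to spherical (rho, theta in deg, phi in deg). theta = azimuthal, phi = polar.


rho = sqrt((-13)^2 + 12^2 + 4^2) = 18.1384
theta = atan2(12, -13) = 137.2906 deg
phi = acos(4/18.1384) = 77.26 deg

rho = 18.1384, theta = 137.2906 deg, phi = 77.26 deg


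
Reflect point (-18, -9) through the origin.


Reflection through origin: (x, y) -> (-x, -y)
(-18, -9) -> (18, 9)

(18, 9)


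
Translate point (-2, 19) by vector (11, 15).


Translation: (x+dx, y+dy) = (-2+11, 19+15) = (9, 34)

(9, 34)


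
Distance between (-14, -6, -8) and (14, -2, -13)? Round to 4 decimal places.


d = sqrt((14--14)^2 + (-2--6)^2 + (-13--8)^2) = 28.7228

28.7228


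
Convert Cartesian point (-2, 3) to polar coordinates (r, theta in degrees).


r = sqrt((-2)^2 + 3^2) = 3.6056
theta = atan2(3, -2) = 123.6901 degrees

r = 3.6056, theta = 123.6901 degrees


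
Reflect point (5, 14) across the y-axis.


Reflection across y-axis: (x, y) -> (-x, y)
(5, 14) -> (-5, 14)

(-5, 14)


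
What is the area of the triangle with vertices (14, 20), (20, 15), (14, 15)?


Area = |x1(y2-y3) + x2(y3-y1) + x3(y1-y2)| / 2
= |14*(15-15) + 20*(15-20) + 14*(20-15)| / 2
= 15

15


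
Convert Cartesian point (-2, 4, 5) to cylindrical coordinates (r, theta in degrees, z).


r = sqrt((-2)^2 + 4^2) = 4.4721
theta = atan2(4, -2) = 116.5651 deg
z = 5

r = 4.4721, theta = 116.5651 deg, z = 5


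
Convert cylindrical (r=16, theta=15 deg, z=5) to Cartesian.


x = 16 * cos(15) = 15.4548
y = 16 * sin(15) = 4.1411
z = 5

(15.4548, 4.1411, 5)


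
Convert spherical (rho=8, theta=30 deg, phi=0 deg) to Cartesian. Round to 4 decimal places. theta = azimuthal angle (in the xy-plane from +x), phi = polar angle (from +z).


x = 8 * sin(0) * cos(30) = 0
y = 8 * sin(0) * sin(30) = 0
z = 8 * cos(0) = 8

(0, 0, 8)


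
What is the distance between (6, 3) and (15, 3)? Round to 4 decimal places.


d = sqrt((15-6)^2 + (3-3)^2) = 9

9


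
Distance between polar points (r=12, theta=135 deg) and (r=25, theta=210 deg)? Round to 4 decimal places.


d = sqrt(r1^2 + r2^2 - 2*r1*r2*cos(t2-t1))
d = sqrt(12^2 + 25^2 - 2*12*25*cos(210-135)) = 24.7731

24.7731


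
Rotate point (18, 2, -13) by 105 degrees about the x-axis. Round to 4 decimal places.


x' = 18
y' = 2*cos(105) - -13*sin(105) = 12.0394
z' = 2*sin(105) + -13*cos(105) = 5.2965

(18, 12.0394, 5.2965)


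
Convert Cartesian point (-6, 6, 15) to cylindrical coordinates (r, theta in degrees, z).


r = sqrt((-6)^2 + 6^2) = 8.4853
theta = atan2(6, -6) = 135 deg
z = 15

r = 8.4853, theta = 135 deg, z = 15


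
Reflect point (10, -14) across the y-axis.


Reflection across y-axis: (x, y) -> (-x, y)
(10, -14) -> (-10, -14)

(-10, -14)


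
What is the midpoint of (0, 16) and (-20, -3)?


Midpoint = ((0+-20)/2, (16+-3)/2) = (-10, 6.5)

(-10, 6.5)


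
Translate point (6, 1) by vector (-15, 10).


Translation: (x+dx, y+dy) = (6+-15, 1+10) = (-9, 11)

(-9, 11)


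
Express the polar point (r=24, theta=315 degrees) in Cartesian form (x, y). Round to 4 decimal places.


x = 24 * cos(315) = 16.9706
y = 24 * sin(315) = -16.9706

(16.9706, -16.9706)


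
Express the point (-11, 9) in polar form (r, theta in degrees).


r = sqrt((-11)^2 + 9^2) = 14.2127
theta = atan2(9, -11) = 140.7106 degrees

r = 14.2127, theta = 140.7106 degrees


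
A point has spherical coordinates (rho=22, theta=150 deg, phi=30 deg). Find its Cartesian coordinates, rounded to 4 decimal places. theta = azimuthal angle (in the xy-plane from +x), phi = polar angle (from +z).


x = 22 * sin(30) * cos(150) = -9.5263
y = 22 * sin(30) * sin(150) = 5.5
z = 22 * cos(30) = 19.0526

(-9.5263, 5.5, 19.0526)


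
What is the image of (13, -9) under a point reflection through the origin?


Reflection through origin: (x, y) -> (-x, -y)
(13, -9) -> (-13, 9)

(-13, 9)


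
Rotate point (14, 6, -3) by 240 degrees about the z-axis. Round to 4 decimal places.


x' = 14*cos(240) - 6*sin(240) = -1.8038
y' = 14*sin(240) + 6*cos(240) = -15.1244
z' = -3

(-1.8038, -15.1244, -3)


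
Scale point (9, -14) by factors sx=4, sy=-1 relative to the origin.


Scaling: (x*sx, y*sy) = (9*4, -14*-1) = (36, 14)

(36, 14)


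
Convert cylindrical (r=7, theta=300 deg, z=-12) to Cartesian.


x = 7 * cos(300) = 3.5
y = 7 * sin(300) = -6.0622
z = -12

(3.5, -6.0622, -12)


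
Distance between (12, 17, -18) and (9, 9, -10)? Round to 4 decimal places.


d = sqrt((9-12)^2 + (9-17)^2 + (-10--18)^2) = 11.7047

11.7047


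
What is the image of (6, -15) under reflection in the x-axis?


Reflection across x-axis: (x, y) -> (x, -y)
(6, -15) -> (6, 15)

(6, 15)


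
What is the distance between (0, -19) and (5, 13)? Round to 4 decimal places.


d = sqrt((5-0)^2 + (13--19)^2) = 32.3883

32.3883


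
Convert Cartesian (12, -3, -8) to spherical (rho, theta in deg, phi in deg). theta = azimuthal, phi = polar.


rho = sqrt(12^2 + (-3)^2 + (-8)^2) = 14.7309
theta = atan2(-3, 12) = 345.9638 deg
phi = acos(-8/14.7309) = 122.8932 deg

rho = 14.7309, theta = 345.9638 deg, phi = 122.8932 deg


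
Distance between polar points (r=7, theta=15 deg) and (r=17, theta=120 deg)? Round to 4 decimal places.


d = sqrt(r1^2 + r2^2 - 2*r1*r2*cos(t2-t1))
d = sqrt(7^2 + 17^2 - 2*7*17*cos(120-15)) = 19.99

19.99


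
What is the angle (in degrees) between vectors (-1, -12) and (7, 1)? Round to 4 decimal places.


dot = -1*7 + -12*1 = -19
|u| = 12.0416, |v| = 7.0711
cos(angle) = -0.2231
angle = 102.8937 degrees

102.8937 degrees


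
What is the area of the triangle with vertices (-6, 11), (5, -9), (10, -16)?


Area = |x1(y2-y3) + x2(y3-y1) + x3(y1-y2)| / 2
= |-6*(-9--16) + 5*(-16-11) + 10*(11--9)| / 2
= 11.5

11.5


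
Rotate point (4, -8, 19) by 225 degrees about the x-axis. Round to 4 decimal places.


x' = 4
y' = -8*cos(225) - 19*sin(225) = 19.0919
z' = -8*sin(225) + 19*cos(225) = -7.7782

(4, 19.0919, -7.7782)


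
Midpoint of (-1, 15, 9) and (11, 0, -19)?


Midpoint = ((-1+11)/2, (15+0)/2, (9+-19)/2) = (5, 7.5, -5)

(5, 7.5, -5)


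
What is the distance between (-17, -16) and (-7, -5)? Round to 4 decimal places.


d = sqrt((-7--17)^2 + (-5--16)^2) = 14.8661

14.8661


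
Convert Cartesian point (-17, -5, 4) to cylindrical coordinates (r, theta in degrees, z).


r = sqrt((-17)^2 + (-5)^2) = 17.72
theta = atan2(-5, -17) = 196.3895 deg
z = 4

r = 17.72, theta = 196.3895 deg, z = 4


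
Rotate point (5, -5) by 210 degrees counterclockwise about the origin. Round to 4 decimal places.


x' = 5*cos(210) - -5*sin(210) = -6.8301
y' = 5*sin(210) + -5*cos(210) = 1.8301

(-6.8301, 1.8301)


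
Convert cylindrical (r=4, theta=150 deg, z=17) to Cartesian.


x = 4 * cos(150) = -3.4641
y = 4 * sin(150) = 2
z = 17

(-3.4641, 2, 17)


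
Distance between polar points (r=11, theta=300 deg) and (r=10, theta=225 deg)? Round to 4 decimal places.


d = sqrt(r1^2 + r2^2 - 2*r1*r2*cos(t2-t1))
d = sqrt(11^2 + 10^2 - 2*11*10*cos(225-300)) = 12.8086

12.8086


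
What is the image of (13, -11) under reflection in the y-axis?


Reflection across y-axis: (x, y) -> (-x, y)
(13, -11) -> (-13, -11)

(-13, -11)


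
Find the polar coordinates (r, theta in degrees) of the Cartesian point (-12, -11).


r = sqrt((-12)^2 + (-11)^2) = 16.2788
theta = atan2(-11, -12) = 222.5104 degrees

r = 16.2788, theta = 222.5104 degrees


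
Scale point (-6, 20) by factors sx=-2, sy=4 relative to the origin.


Scaling: (x*sx, y*sy) = (-6*-2, 20*4) = (12, 80)

(12, 80)


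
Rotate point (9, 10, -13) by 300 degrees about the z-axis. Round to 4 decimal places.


x' = 9*cos(300) - 10*sin(300) = 13.1603
y' = 9*sin(300) + 10*cos(300) = -2.7942
z' = -13

(13.1603, -2.7942, -13)


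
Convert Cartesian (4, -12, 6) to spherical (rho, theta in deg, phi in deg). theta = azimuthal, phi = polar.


rho = sqrt(4^2 + (-12)^2 + 6^2) = 14
theta = atan2(-12, 4) = 288.4349 deg
phi = acos(6/14) = 64.6231 deg

rho = 14, theta = 288.4349 deg, phi = 64.6231 deg


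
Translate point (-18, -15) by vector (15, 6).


Translation: (x+dx, y+dy) = (-18+15, -15+6) = (-3, -9)

(-3, -9)


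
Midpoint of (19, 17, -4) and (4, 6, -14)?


Midpoint = ((19+4)/2, (17+6)/2, (-4+-14)/2) = (11.5, 11.5, -9)

(11.5, 11.5, -9)


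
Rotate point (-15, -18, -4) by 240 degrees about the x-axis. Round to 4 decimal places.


x' = -15
y' = -18*cos(240) - -4*sin(240) = 5.5359
z' = -18*sin(240) + -4*cos(240) = 17.5885

(-15, 5.5359, 17.5885)


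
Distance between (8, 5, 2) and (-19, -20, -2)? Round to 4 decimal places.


d = sqrt((-19-8)^2 + (-20-5)^2 + (-2-2)^2) = 37.0135

37.0135


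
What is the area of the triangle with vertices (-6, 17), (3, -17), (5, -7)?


Area = |x1(y2-y3) + x2(y3-y1) + x3(y1-y2)| / 2
= |-6*(-17--7) + 3*(-7-17) + 5*(17--17)| / 2
= 79

79


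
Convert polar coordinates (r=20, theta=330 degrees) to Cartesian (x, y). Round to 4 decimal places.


x = 20 * cos(330) = 17.3205
y = 20 * sin(330) = -10

(17.3205, -10)


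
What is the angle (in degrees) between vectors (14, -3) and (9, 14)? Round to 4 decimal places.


dot = 14*9 + -3*14 = 84
|u| = 14.3178, |v| = 16.6433
cos(angle) = 0.3525
angle = 69.3595 degrees

69.3595 degrees


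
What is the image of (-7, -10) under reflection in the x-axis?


Reflection across x-axis: (x, y) -> (x, -y)
(-7, -10) -> (-7, 10)

(-7, 10)


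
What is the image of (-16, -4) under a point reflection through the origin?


Reflection through origin: (x, y) -> (-x, -y)
(-16, -4) -> (16, 4)

(16, 4)


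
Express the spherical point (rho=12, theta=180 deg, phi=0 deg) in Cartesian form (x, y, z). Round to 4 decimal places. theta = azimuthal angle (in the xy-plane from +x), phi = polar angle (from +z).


x = 12 * sin(0) * cos(180) = 0
y = 12 * sin(0) * sin(180) = 0
z = 12 * cos(0) = 12

(0, 0, 12)


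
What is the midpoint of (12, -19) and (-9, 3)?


Midpoint = ((12+-9)/2, (-19+3)/2) = (1.5, -8)

(1.5, -8)


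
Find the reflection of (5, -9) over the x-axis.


Reflection across x-axis: (x, y) -> (x, -y)
(5, -9) -> (5, 9)

(5, 9)


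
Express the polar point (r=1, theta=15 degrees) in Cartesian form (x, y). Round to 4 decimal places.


x = 1 * cos(15) = 0.9659
y = 1 * sin(15) = 0.2588

(0.9659, 0.2588)


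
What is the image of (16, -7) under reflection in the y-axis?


Reflection across y-axis: (x, y) -> (-x, y)
(16, -7) -> (-16, -7)

(-16, -7)


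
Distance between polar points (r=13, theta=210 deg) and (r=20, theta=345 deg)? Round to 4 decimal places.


d = sqrt(r1^2 + r2^2 - 2*r1*r2*cos(t2-t1))
d = sqrt(13^2 + 20^2 - 2*13*20*cos(345-210)) = 30.6055

30.6055


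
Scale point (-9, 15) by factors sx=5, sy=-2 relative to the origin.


Scaling: (x*sx, y*sy) = (-9*5, 15*-2) = (-45, -30)

(-45, -30)


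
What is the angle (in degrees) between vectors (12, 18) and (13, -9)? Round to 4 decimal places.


dot = 12*13 + 18*-9 = -6
|u| = 21.6333, |v| = 15.8114
cos(angle) = -0.0175
angle = 91.0051 degrees

91.0051 degrees


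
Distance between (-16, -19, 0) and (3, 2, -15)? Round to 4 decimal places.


d = sqrt((3--16)^2 + (2--19)^2 + (-15-0)^2) = 32.0468

32.0468


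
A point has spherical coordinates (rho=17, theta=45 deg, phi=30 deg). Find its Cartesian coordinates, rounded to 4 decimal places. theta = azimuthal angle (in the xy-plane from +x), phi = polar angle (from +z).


x = 17 * sin(30) * cos(45) = 6.0104
y = 17 * sin(30) * sin(45) = 6.0104
z = 17 * cos(30) = 14.7224

(6.0104, 6.0104, 14.7224)


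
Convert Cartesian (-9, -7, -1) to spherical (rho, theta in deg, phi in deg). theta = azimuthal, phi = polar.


rho = sqrt((-9)^2 + (-7)^2 + (-1)^2) = 11.4455
theta = atan2(-7, -9) = 217.875 deg
phi = acos(-1/11.4455) = 95.0123 deg

rho = 11.4455, theta = 217.875 deg, phi = 95.0123 deg


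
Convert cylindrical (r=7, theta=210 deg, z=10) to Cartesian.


x = 7 * cos(210) = -6.0622
y = 7 * sin(210) = -3.5
z = 10

(-6.0622, -3.5, 10)


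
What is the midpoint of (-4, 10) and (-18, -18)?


Midpoint = ((-4+-18)/2, (10+-18)/2) = (-11, -4)

(-11, -4)


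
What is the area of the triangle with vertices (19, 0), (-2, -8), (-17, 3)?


Area = |x1(y2-y3) + x2(y3-y1) + x3(y1-y2)| / 2
= |19*(-8-3) + -2*(3-0) + -17*(0--8)| / 2
= 175.5

175.5


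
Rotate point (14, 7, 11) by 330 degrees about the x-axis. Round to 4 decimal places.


x' = 14
y' = 7*cos(330) - 11*sin(330) = 11.5622
z' = 7*sin(330) + 11*cos(330) = 6.0263

(14, 11.5622, 6.0263)


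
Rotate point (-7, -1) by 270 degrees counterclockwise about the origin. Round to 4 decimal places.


x' = -7*cos(270) - -1*sin(270) = -1
y' = -7*sin(270) + -1*cos(270) = 7

(-1, 7)


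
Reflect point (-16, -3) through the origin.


Reflection through origin: (x, y) -> (-x, -y)
(-16, -3) -> (16, 3)

(16, 3)


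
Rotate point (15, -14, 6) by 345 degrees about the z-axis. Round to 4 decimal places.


x' = 15*cos(345) - -14*sin(345) = 10.8654
y' = 15*sin(345) + -14*cos(345) = -17.4052
z' = 6

(10.8654, -17.4052, 6)


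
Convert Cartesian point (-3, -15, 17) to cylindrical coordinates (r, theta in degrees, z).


r = sqrt((-3)^2 + (-15)^2) = 15.2971
theta = atan2(-15, -3) = 258.6901 deg
z = 17

r = 15.2971, theta = 258.6901 deg, z = 17


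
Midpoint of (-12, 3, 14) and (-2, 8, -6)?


Midpoint = ((-12+-2)/2, (3+8)/2, (14+-6)/2) = (-7, 5.5, 4)

(-7, 5.5, 4)


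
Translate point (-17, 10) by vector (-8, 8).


Translation: (x+dx, y+dy) = (-17+-8, 10+8) = (-25, 18)

(-25, 18)


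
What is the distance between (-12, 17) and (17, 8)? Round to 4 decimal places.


d = sqrt((17--12)^2 + (8-17)^2) = 30.3645

30.3645


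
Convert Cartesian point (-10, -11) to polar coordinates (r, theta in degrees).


r = sqrt((-10)^2 + (-11)^2) = 14.8661
theta = atan2(-11, -10) = 227.7263 degrees

r = 14.8661, theta = 227.7263 degrees


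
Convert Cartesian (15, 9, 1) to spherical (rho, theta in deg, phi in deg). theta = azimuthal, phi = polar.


rho = sqrt(15^2 + 9^2 + 1^2) = 17.5214
theta = atan2(9, 15) = 30.9638 deg
phi = acos(1/17.5214) = 86.7282 deg

rho = 17.5214, theta = 30.9638 deg, phi = 86.7282 deg


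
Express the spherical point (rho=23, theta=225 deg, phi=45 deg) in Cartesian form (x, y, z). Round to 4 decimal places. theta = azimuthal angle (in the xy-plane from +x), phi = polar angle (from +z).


x = 23 * sin(45) * cos(225) = -11.5
y = 23 * sin(45) * sin(225) = -11.5
z = 23 * cos(45) = 16.2635

(-11.5, -11.5, 16.2635)


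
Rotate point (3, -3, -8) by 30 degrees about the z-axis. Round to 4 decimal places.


x' = 3*cos(30) - -3*sin(30) = 4.0981
y' = 3*sin(30) + -3*cos(30) = -1.0981
z' = -8

(4.0981, -1.0981, -8)


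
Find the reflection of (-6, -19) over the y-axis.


Reflection across y-axis: (x, y) -> (-x, y)
(-6, -19) -> (6, -19)

(6, -19)


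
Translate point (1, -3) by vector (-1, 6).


Translation: (x+dx, y+dy) = (1+-1, -3+6) = (0, 3)

(0, 3)


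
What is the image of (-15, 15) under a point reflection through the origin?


Reflection through origin: (x, y) -> (-x, -y)
(-15, 15) -> (15, -15)

(15, -15)


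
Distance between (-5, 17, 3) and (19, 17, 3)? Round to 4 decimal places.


d = sqrt((19--5)^2 + (17-17)^2 + (3-3)^2) = 24

24


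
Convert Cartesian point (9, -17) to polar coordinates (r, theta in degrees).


r = sqrt(9^2 + (-17)^2) = 19.2354
theta = atan2(-17, 9) = 297.8973 degrees

r = 19.2354, theta = 297.8973 degrees


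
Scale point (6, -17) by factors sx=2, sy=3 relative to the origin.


Scaling: (x*sx, y*sy) = (6*2, -17*3) = (12, -51)

(12, -51)


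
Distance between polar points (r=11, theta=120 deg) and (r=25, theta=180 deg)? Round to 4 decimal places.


d = sqrt(r1^2 + r2^2 - 2*r1*r2*cos(t2-t1))
d = sqrt(11^2 + 25^2 - 2*11*25*cos(180-120)) = 21.7025

21.7025


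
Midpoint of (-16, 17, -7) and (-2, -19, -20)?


Midpoint = ((-16+-2)/2, (17+-19)/2, (-7+-20)/2) = (-9, -1, -13.5)

(-9, -1, -13.5)


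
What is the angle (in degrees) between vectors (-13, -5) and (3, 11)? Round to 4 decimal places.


dot = -13*3 + -5*11 = -94
|u| = 13.9284, |v| = 11.4018
cos(angle) = -0.5919
angle = 126.2926 degrees

126.2926 degrees


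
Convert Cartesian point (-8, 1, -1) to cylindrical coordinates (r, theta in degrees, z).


r = sqrt((-8)^2 + 1^2) = 8.0623
theta = atan2(1, -8) = 172.875 deg
z = -1

r = 8.0623, theta = 172.875 deg, z = -1


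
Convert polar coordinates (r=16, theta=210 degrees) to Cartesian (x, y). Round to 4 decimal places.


x = 16 * cos(210) = -13.8564
y = 16 * sin(210) = -8

(-13.8564, -8)


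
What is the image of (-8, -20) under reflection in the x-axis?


Reflection across x-axis: (x, y) -> (x, -y)
(-8, -20) -> (-8, 20)

(-8, 20)


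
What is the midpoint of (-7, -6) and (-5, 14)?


Midpoint = ((-7+-5)/2, (-6+14)/2) = (-6, 4)

(-6, 4)


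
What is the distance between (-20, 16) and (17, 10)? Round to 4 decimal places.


d = sqrt((17--20)^2 + (10-16)^2) = 37.4833

37.4833


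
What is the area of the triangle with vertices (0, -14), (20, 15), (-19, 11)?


Area = |x1(y2-y3) + x2(y3-y1) + x3(y1-y2)| / 2
= |0*(15-11) + 20*(11--14) + -19*(-14-15)| / 2
= 525.5

525.5


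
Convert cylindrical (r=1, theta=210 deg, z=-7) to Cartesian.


x = 1 * cos(210) = -0.866
y = 1 * sin(210) = -0.5
z = -7

(-0.866, -0.5, -7)


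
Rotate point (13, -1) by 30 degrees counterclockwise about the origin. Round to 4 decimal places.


x' = 13*cos(30) - -1*sin(30) = 11.7583
y' = 13*sin(30) + -1*cos(30) = 5.634

(11.7583, 5.634)


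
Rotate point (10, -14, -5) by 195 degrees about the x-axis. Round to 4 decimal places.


x' = 10
y' = -14*cos(195) - -5*sin(195) = 12.2289
z' = -14*sin(195) + -5*cos(195) = 8.4531

(10, 12.2289, 8.4531)


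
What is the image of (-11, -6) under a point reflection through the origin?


Reflection through origin: (x, y) -> (-x, -y)
(-11, -6) -> (11, 6)

(11, 6)


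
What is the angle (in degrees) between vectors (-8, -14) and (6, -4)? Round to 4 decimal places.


dot = -8*6 + -14*-4 = 8
|u| = 16.1245, |v| = 7.2111
cos(angle) = 0.0688
angle = 86.0548 degrees

86.0548 degrees


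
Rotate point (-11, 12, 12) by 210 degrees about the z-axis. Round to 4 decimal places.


x' = -11*cos(210) - 12*sin(210) = 15.5263
y' = -11*sin(210) + 12*cos(210) = -4.8923
z' = 12

(15.5263, -4.8923, 12)


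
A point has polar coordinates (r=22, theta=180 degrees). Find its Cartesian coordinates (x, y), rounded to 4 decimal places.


x = 22 * cos(180) = -22
y = 22 * sin(180) = 0

(-22, 0)


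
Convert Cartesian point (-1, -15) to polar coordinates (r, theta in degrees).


r = sqrt((-1)^2 + (-15)^2) = 15.0333
theta = atan2(-15, -1) = 266.1859 degrees

r = 15.0333, theta = 266.1859 degrees


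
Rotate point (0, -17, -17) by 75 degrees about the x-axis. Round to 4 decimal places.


x' = 0
y' = -17*cos(75) - -17*sin(75) = 12.0208
z' = -17*sin(75) + -17*cos(75) = -20.8207

(0, 12.0208, -20.8207)


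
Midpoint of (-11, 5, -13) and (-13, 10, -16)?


Midpoint = ((-11+-13)/2, (5+10)/2, (-13+-16)/2) = (-12, 7.5, -14.5)

(-12, 7.5, -14.5)


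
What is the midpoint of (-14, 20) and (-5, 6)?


Midpoint = ((-14+-5)/2, (20+6)/2) = (-9.5, 13)

(-9.5, 13)


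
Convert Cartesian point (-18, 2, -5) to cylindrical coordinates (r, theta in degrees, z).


r = sqrt((-18)^2 + 2^2) = 18.1108
theta = atan2(2, -18) = 173.6598 deg
z = -5

r = 18.1108, theta = 173.6598 deg, z = -5


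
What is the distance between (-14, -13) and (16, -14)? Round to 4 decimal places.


d = sqrt((16--14)^2 + (-14--13)^2) = 30.0167

30.0167


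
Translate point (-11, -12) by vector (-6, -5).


Translation: (x+dx, y+dy) = (-11+-6, -12+-5) = (-17, -17)

(-17, -17)


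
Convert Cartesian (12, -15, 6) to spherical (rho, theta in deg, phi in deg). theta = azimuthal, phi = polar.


rho = sqrt(12^2 + (-15)^2 + 6^2) = 20.1246
theta = atan2(-15, 12) = 308.6598 deg
phi = acos(6/20.1246) = 72.6539 deg

rho = 20.1246, theta = 308.6598 deg, phi = 72.6539 deg


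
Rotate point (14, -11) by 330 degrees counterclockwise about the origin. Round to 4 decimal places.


x' = 14*cos(330) - -11*sin(330) = 6.6244
y' = 14*sin(330) + -11*cos(330) = -16.5263

(6.6244, -16.5263)


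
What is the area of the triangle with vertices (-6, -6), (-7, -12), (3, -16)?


Area = |x1(y2-y3) + x2(y3-y1) + x3(y1-y2)| / 2
= |-6*(-12--16) + -7*(-16--6) + 3*(-6--12)| / 2
= 32

32


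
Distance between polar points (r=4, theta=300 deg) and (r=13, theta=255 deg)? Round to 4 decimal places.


d = sqrt(r1^2 + r2^2 - 2*r1*r2*cos(t2-t1))
d = sqrt(4^2 + 13^2 - 2*4*13*cos(255-300)) = 10.5575

10.5575


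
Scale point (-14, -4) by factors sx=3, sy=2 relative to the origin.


Scaling: (x*sx, y*sy) = (-14*3, -4*2) = (-42, -8)

(-42, -8)


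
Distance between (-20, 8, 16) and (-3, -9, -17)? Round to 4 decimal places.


d = sqrt((-3--20)^2 + (-9-8)^2 + (-17-16)^2) = 40.8289

40.8289


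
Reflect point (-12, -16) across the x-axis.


Reflection across x-axis: (x, y) -> (x, -y)
(-12, -16) -> (-12, 16)

(-12, 16)


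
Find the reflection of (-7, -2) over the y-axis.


Reflection across y-axis: (x, y) -> (-x, y)
(-7, -2) -> (7, -2)

(7, -2)


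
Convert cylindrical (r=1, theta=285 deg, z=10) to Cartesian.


x = 1 * cos(285) = 0.2588
y = 1 * sin(285) = -0.9659
z = 10

(0.2588, -0.9659, 10)


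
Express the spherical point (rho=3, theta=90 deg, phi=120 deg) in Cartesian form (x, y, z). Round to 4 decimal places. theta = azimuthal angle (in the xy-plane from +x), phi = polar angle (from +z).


x = 3 * sin(120) * cos(90) = 0
y = 3 * sin(120) * sin(90) = 2.5981
z = 3 * cos(120) = -1.5

(0, 2.5981, -1.5)


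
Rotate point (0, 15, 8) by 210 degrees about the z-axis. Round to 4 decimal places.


x' = 0*cos(210) - 15*sin(210) = 7.5
y' = 0*sin(210) + 15*cos(210) = -12.9904
z' = 8

(7.5, -12.9904, 8)


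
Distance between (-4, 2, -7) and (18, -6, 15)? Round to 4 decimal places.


d = sqrt((18--4)^2 + (-6-2)^2 + (15--7)^2) = 32.1248

32.1248


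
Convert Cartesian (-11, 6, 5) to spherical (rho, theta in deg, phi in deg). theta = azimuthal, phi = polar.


rho = sqrt((-11)^2 + 6^2 + 5^2) = 13.4907
theta = atan2(6, -11) = 151.3895 deg
phi = acos(5/13.4907) = 68.2459 deg

rho = 13.4907, theta = 151.3895 deg, phi = 68.2459 deg


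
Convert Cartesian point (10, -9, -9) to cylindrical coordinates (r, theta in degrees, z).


r = sqrt(10^2 + (-9)^2) = 13.4536
theta = atan2(-9, 10) = 318.0128 deg
z = -9

r = 13.4536, theta = 318.0128 deg, z = -9


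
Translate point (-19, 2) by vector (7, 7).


Translation: (x+dx, y+dy) = (-19+7, 2+7) = (-12, 9)

(-12, 9)


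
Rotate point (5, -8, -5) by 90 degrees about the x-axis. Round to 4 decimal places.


x' = 5
y' = -8*cos(90) - -5*sin(90) = 5
z' = -8*sin(90) + -5*cos(90) = -8

(5, 5, -8)


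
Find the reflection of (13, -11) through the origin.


Reflection through origin: (x, y) -> (-x, -y)
(13, -11) -> (-13, 11)

(-13, 11)


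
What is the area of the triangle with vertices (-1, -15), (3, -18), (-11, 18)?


Area = |x1(y2-y3) + x2(y3-y1) + x3(y1-y2)| / 2
= |-1*(-18-18) + 3*(18--15) + -11*(-15--18)| / 2
= 51

51


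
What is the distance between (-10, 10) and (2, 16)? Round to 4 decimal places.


d = sqrt((2--10)^2 + (16-10)^2) = 13.4164

13.4164


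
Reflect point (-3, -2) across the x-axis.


Reflection across x-axis: (x, y) -> (x, -y)
(-3, -2) -> (-3, 2)

(-3, 2)


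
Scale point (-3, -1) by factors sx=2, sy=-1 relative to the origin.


Scaling: (x*sx, y*sy) = (-3*2, -1*-1) = (-6, 1)

(-6, 1)


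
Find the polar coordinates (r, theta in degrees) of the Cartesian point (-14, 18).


r = sqrt((-14)^2 + 18^2) = 22.8035
theta = atan2(18, -14) = 127.875 degrees

r = 22.8035, theta = 127.875 degrees


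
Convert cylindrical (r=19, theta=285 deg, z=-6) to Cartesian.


x = 19 * cos(285) = 4.9176
y = 19 * sin(285) = -18.3526
z = -6

(4.9176, -18.3526, -6)


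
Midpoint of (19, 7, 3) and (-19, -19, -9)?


Midpoint = ((19+-19)/2, (7+-19)/2, (3+-9)/2) = (0, -6, -3)

(0, -6, -3)


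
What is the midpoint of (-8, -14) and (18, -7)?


Midpoint = ((-8+18)/2, (-14+-7)/2) = (5, -10.5)

(5, -10.5)


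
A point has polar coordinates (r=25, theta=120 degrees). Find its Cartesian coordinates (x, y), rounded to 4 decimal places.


x = 25 * cos(120) = -12.5
y = 25 * sin(120) = 21.6506

(-12.5, 21.6506)


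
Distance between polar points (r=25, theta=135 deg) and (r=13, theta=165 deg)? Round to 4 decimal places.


d = sqrt(r1^2 + r2^2 - 2*r1*r2*cos(t2-t1))
d = sqrt(25^2 + 13^2 - 2*25*13*cos(165-135)) = 15.2014

15.2014


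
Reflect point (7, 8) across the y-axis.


Reflection across y-axis: (x, y) -> (-x, y)
(7, 8) -> (-7, 8)

(-7, 8)
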